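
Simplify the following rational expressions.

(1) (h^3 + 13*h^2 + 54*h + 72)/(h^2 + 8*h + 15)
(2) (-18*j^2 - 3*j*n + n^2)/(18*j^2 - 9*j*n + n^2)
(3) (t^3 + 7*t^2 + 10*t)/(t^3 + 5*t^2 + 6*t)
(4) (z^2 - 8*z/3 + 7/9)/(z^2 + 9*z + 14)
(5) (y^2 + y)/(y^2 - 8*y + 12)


(1) = (h^2 + 10*h + 24)/(h + 5)
(2) = (-3*j - n)/(3*j - n)
(3) = (t + 5)/(t + 3)
(4) = (9*z^2 - 24*z + 7)/(9*z^2 + 81*z + 126)
(5) = (y^2 + y)/(y^2 - 8*y + 12)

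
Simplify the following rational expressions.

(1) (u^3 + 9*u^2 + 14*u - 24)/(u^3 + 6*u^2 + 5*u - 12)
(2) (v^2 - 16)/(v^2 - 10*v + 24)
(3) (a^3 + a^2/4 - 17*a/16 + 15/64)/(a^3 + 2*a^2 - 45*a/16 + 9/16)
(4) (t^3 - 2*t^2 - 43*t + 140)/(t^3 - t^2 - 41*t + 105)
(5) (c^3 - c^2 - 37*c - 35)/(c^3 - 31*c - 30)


(1) = (u + 6)/(u + 3)
(2) = (v + 4)/(v - 6)
(3) = (4*a + 5)/(4*a + 12)
(4) = (t - 4)/(t - 3)
(5) = (c - 7)/(c - 6)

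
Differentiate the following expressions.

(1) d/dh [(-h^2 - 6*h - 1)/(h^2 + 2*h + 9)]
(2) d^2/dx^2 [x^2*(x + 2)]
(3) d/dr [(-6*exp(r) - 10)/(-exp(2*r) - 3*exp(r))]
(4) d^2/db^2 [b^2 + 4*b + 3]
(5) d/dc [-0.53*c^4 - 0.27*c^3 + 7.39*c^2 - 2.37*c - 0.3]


(1) = 4*(h^2 - 4*h - 13)/(h^4 + 4*h^3 + 22*h^2 + 36*h + 81)
(2) = 6*x + 4
(3) = 2*(-3*exp(2*r) - 10*exp(r) - 15)*exp(-r)/(exp(2*r) + 6*exp(r) + 9)
(4) = 2
(5) = -2.12*c^3 - 0.81*c^2 + 14.78*c - 2.37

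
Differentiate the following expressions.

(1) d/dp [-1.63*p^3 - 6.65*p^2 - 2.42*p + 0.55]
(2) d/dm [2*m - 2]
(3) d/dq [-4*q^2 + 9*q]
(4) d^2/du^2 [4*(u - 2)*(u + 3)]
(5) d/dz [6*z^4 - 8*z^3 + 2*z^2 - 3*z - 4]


(1) = -4.89*p^2 - 13.3*p - 2.42
(2) = 2
(3) = 9 - 8*q
(4) = 8
(5) = 24*z^3 - 24*z^2 + 4*z - 3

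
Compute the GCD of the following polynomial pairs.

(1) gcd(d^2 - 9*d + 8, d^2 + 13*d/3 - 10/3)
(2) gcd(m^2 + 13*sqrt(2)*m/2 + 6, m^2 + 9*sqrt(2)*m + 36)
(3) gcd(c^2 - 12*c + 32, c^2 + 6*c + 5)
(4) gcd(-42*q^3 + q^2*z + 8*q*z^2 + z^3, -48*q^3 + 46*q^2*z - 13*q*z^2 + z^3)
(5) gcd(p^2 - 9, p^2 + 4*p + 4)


(1) = 1
(2) = m + 6*sqrt(2)
(3) = gcd((c - 8)*(c - 4), (c + 1)*(c + 5)) = 1
(4) = gcd((-2*q + z)*(3*q + z)*(7*q + z), (-8*q + z)*(-3*q + z)*(-2*q + z)) = -2*q + z
(5) = 1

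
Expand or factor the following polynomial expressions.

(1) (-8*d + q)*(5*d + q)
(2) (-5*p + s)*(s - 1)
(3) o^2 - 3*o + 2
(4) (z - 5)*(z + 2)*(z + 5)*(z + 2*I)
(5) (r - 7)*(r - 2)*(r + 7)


(1) = -40*d^2 - 3*d*q + q^2
(2) = -5*p*s + 5*p + s^2 - s
(3) = (o - 2)*(o - 1)
(4) = z^4 + 2*z^3 + 2*I*z^3 - 25*z^2 + 4*I*z^2 - 50*z - 50*I*z - 100*I
(5) = r^3 - 2*r^2 - 49*r + 98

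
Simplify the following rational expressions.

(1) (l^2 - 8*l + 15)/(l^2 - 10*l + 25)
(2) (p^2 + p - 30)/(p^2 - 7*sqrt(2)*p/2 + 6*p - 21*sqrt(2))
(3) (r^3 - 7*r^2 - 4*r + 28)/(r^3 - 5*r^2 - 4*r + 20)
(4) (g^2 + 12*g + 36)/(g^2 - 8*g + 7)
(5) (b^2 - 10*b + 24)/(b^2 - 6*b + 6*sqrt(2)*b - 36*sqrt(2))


(1) = (l - 3)/(l - 5)
(2) = (2*p - 10)/(2*p - 7*sqrt(2))
(3) = (r - 7)/(r - 5)
(4) = (g^2 + 12*g + 36)/(g^2 - 8*g + 7)
(5) = (b - 4)/(b + 6*sqrt(2))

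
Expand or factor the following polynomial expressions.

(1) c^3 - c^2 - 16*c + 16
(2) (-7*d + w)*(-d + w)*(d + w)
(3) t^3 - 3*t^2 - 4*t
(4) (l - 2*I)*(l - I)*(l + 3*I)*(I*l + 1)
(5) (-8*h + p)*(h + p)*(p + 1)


(1) = (c - 4)*(c - 1)*(c + 4)
(2) = 7*d^3 - d^2*w - 7*d*w^2 + w^3
(3) = t*(t - 4)*(t + 1)
(4) = I*l^4 + l^3 + 7*I*l^2 + 13*l - 6*I
(5) = -8*h^2*p - 8*h^2 - 7*h*p^2 - 7*h*p + p^3 + p^2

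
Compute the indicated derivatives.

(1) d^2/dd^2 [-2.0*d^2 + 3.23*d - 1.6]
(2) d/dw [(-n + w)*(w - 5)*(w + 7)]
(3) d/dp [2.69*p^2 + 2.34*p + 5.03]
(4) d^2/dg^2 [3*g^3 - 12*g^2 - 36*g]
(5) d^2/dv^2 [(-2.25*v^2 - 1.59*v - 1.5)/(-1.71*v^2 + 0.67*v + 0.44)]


(1) = -4.00000000000000
(2) = -2*n*w - 2*n + 3*w^2 + 4*w - 35
(3) = 5.38*p + 2.34
(4) = 18*g - 24
(5) = (14.454288*v^3 + 36.4743*v^2 - 3.133404*v + 3.537636)/(5.000211*v^6 - 5.877441*v^5 - 1.556955*v^4 + 2.723885*v^3 + 0.40062*v^2 - 0.389136*v - 0.085184)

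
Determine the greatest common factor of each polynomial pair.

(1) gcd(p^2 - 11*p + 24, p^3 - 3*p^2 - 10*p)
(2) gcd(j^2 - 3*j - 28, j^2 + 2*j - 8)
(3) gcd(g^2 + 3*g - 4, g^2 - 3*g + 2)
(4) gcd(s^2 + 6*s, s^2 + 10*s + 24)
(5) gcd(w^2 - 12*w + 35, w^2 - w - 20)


(1) = gcd((p - 8)*(p - 3), p*(p - 5)*(p + 2)) = 1
(2) = gcd((j - 7)*(j + 4), (j - 2)*(j + 4)) = j + 4
(3) = gcd((g - 1)*(g + 4), (g - 2)*(g - 1)) = g - 1
(4) = gcd(s*(s + 6), (s + 4)*(s + 6)) = s + 6
(5) = gcd((w - 7)*(w - 5), (w - 5)*(w + 4)) = w - 5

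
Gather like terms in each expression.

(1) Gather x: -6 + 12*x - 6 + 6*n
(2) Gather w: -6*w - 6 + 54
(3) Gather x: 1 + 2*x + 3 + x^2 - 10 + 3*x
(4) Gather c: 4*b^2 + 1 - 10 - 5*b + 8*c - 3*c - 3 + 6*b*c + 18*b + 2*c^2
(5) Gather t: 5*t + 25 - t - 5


(1) = 6*n + 12*x - 12
(2) = 48 - 6*w
(3) = x^2 + 5*x - 6
(4) = 4*b^2 + 13*b + 2*c^2 + c*(6*b + 5) - 12
(5) = 4*t + 20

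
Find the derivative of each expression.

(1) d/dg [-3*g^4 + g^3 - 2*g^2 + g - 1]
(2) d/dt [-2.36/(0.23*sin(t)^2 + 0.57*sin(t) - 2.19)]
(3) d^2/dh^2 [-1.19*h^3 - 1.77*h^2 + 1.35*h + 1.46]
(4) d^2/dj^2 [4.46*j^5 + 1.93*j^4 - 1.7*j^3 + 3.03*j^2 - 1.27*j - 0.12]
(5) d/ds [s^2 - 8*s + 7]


(1) = -12*g^3 + 3*g^2 - 4*g + 1
(2) = (1.0856*sin(t) + 1.3452)*cos(t)/(0.23*sin(t)^2 + 0.57*sin(t) - 2.19)^2
(3) = -7.14*h - 3.54
(4) = 89.2*j^3 + 23.16*j^2 - 10.2*j + 6.06
(5) = 2*s - 8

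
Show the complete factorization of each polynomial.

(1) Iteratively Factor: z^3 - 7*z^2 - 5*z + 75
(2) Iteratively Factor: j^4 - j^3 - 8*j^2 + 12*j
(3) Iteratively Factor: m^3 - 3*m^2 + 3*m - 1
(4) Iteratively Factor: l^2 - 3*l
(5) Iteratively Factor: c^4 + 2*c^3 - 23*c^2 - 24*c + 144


(1) = (z - 5)*(z^2 - 2*z - 15) = (z - 5)^2*(z + 3)
(2) = (j + 3)*(j^3 - 4*j^2 + 4*j) = (j - 2)*(j + 3)*(j^2 - 2*j) = j*(j - 2)*(j + 3)*(j - 2)
(3) = (m - 1)*(m^2 - 2*m + 1) = (m - 1)^2*(m - 1)
(4) = (l)*(l - 3)
(5) = (c - 3)*(c^3 + 5*c^2 - 8*c - 48) = (c - 3)*(c + 4)*(c^2 + c - 12) = (c - 3)*(c + 4)^2*(c - 3)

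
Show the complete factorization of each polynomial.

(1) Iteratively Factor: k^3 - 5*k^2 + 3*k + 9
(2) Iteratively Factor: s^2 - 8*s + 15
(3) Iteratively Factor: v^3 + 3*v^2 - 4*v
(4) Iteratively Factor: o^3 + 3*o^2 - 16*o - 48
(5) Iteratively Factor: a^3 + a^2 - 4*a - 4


(1) = (k + 1)*(k^2 - 6*k + 9) = (k - 3)*(k + 1)*(k - 3)
(2) = (s - 5)*(s - 3)
(3) = (v - 1)*(v^2 + 4*v) = v*(v - 1)*(v + 4)
(4) = (o + 4)*(o^2 - o - 12) = (o - 4)*(o + 4)*(o + 3)
(5) = (a + 1)*(a^2 - 4) = (a + 1)*(a + 2)*(a - 2)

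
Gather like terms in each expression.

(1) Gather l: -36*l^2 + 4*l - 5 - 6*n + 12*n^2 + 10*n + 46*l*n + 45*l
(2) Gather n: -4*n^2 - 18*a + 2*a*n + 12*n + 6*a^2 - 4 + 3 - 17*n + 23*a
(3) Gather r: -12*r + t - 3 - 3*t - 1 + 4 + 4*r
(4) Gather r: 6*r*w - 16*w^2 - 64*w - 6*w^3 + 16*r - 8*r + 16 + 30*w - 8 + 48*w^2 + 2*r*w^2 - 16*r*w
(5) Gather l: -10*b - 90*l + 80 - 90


(1) = -36*l^2 + l*(46*n + 49) + 12*n^2 + 4*n - 5
(2) = 6*a^2 + 5*a - 4*n^2 + n*(2*a - 5) - 1
(3) = -8*r - 2*t
(4) = r*(2*w^2 - 10*w + 8) - 6*w^3 + 32*w^2 - 34*w + 8
(5) = -10*b - 90*l - 10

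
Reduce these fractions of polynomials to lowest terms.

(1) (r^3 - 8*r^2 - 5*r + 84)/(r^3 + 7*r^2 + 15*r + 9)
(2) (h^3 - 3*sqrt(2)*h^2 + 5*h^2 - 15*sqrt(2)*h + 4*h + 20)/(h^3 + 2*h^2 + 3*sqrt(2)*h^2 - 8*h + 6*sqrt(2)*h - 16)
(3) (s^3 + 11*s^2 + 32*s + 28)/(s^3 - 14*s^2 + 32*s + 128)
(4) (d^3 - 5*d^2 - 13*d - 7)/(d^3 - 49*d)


(1) = (r^2 - 11*r + 28)/(r^2 + 4*r + 3)
(2) = (h^2 + h*(5 - 2*sqrt(2)) - 10*sqrt(2))/(h^2 + h*(2 + 4*sqrt(2)) + 8*sqrt(2))
(3) = (s^2 + 9*s + 14)/(s^2 - 16*s + 64)
(4) = (d^2 + 2*d + 1)/(d^2 + 7*d)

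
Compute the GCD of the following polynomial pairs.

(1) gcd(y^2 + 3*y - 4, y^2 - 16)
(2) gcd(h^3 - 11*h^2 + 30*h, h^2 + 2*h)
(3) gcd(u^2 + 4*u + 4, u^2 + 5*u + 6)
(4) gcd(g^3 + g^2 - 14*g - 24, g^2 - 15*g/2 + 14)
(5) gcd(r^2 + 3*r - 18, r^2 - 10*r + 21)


(1) = y + 4
(2) = h
(3) = gcd((u + 2)^2, (u + 2)*(u + 3)) = u + 2
(4) = g - 4
(5) = gcd((r - 3)*(r + 6), (r - 7)*(r - 3)) = r - 3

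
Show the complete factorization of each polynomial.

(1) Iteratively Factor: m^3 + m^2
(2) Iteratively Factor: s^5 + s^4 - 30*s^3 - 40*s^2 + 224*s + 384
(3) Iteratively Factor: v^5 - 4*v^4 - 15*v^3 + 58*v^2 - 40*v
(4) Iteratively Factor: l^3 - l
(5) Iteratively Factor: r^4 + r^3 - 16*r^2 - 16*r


(1) = (m + 1)*(m^2) = m*(m + 1)*(m)
(2) = (s + 4)*(s^4 - 3*s^3 - 18*s^2 + 32*s + 96) = (s - 4)*(s + 4)*(s^3 + s^2 - 14*s - 24) = (s - 4)^2*(s + 4)*(s^2 + 5*s + 6) = (s - 4)^2*(s + 2)*(s + 4)*(s + 3)
(3) = (v - 1)*(v^4 - 3*v^3 - 18*v^2 + 40*v) = (v - 1)*(v + 4)*(v^3 - 7*v^2 + 10*v) = (v - 2)*(v - 1)*(v + 4)*(v^2 - 5*v) = (v - 5)*(v - 2)*(v - 1)*(v + 4)*(v)
(4) = (l - 1)*(l^2 + l) = l*(l - 1)*(l + 1)
(5) = (r)*(r^3 + r^2 - 16*r - 16) = r*(r - 4)*(r^2 + 5*r + 4) = r*(r - 4)*(r + 4)*(r + 1)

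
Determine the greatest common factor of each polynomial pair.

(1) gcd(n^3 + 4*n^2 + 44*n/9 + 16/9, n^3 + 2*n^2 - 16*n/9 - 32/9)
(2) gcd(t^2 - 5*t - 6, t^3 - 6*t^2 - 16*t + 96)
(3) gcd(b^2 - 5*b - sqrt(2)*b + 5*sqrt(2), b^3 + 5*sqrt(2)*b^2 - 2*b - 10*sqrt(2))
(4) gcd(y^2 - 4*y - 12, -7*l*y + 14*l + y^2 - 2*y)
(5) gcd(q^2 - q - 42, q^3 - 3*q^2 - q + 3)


(1) = n^2 + 10*n/3 + 8/3
(2) = t - 6
(3) = gcd((b - 5)*(b - sqrt(2)), (b - sqrt(2))*(b + sqrt(2))*(b + 5*sqrt(2))) = b - sqrt(2)
(4) = 1
(5) = 1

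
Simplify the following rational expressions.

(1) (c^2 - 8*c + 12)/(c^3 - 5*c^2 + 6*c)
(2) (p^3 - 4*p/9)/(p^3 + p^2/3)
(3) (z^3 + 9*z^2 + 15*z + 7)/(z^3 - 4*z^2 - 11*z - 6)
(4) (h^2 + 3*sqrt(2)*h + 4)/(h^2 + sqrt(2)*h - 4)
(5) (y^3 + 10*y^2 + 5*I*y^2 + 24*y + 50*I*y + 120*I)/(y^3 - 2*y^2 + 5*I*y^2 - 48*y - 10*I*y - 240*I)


(1) = (c - 6)/(c^2 - 3*c)
(2) = (9*p^2 - 4)/(9*p^2 + 3*p)
(3) = (z + 7)/(z - 6)
(4) = (h + sqrt(2))/(h - sqrt(2))
(5) = (y + 4)/(y - 8)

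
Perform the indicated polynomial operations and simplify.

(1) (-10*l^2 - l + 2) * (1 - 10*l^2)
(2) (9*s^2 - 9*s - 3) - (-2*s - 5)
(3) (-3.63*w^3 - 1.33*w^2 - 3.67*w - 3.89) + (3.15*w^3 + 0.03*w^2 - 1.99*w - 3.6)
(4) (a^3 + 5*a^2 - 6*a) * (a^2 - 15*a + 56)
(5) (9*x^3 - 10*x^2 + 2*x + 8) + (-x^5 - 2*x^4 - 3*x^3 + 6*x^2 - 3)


(1) = 100*l^4 + 10*l^3 - 30*l^2 - l + 2
(2) = 9*s^2 - 7*s + 2
(3) = -0.48*w^3 - 1.3*w^2 - 5.66*w - 7.49
(4) = a^5 - 10*a^4 - 25*a^3 + 370*a^2 - 336*a
(5) = -x^5 - 2*x^4 + 6*x^3 - 4*x^2 + 2*x + 5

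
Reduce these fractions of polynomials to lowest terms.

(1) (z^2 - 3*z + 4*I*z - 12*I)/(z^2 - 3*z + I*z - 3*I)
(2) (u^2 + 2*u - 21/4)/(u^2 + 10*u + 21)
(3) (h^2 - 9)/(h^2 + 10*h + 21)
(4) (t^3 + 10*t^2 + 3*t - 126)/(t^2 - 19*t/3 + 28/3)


(1) = (z + 4*I)/(z + I)
(2) = (4*u^2 + 8*u - 21)/(4*u^2 + 40*u + 84)
(3) = (h - 3)/(h + 7)
(4) = (3*t^3 + 30*t^2 + 9*t - 378)/(3*t^2 - 19*t + 28)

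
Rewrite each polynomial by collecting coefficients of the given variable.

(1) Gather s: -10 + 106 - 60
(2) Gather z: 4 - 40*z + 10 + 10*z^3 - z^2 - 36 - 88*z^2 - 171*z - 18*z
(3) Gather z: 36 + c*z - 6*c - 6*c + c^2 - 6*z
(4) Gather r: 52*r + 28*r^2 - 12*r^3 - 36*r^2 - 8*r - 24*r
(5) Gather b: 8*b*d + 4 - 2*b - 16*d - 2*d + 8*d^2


(1) = 36
(2) = 10*z^3 - 89*z^2 - 229*z - 22
(3) = c^2 - 12*c + z*(c - 6) + 36
(4) = -12*r^3 - 8*r^2 + 20*r
(5) = b*(8*d - 2) + 8*d^2 - 18*d + 4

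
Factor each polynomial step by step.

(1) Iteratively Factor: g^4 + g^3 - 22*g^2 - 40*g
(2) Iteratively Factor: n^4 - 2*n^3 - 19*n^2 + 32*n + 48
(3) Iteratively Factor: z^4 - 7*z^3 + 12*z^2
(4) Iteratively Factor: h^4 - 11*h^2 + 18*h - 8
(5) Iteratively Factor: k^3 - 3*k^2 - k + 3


(1) = (g)*(g^3 + g^2 - 22*g - 40) = g*(g + 2)*(g^2 - g - 20) = g*(g + 2)*(g + 4)*(g - 5)
(2) = (n + 4)*(n^3 - 6*n^2 + 5*n + 12) = (n - 4)*(n + 4)*(n^2 - 2*n - 3) = (n - 4)*(n + 1)*(n + 4)*(n - 3)
(3) = (z)*(z^3 - 7*z^2 + 12*z) = z*(z - 3)*(z^2 - 4*z) = z*(z - 4)*(z - 3)*(z)
(4) = (h - 1)*(h^3 + h^2 - 10*h + 8) = (h - 1)*(h + 4)*(h^2 - 3*h + 2) = (h - 2)*(h - 1)*(h + 4)*(h - 1)
(5) = (k - 3)*(k^2 - 1) = (k - 3)*(k + 1)*(k - 1)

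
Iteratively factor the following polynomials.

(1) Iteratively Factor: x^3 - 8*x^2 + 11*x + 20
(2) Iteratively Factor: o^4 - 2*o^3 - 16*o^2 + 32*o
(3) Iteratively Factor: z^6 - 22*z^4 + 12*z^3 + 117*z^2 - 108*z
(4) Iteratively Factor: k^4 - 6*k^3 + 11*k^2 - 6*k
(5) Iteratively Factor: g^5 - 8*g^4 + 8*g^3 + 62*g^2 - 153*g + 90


(1) = (x - 5)*(x^2 - 3*x - 4) = (x - 5)*(x - 4)*(x + 1)
(2) = (o - 4)*(o^3 + 2*o^2 - 8*o) = o*(o - 4)*(o^2 + 2*o - 8) = o*(o - 4)*(o + 4)*(o - 2)
(3) = (z + 4)*(z^5 - 4*z^4 - 6*z^3 + 36*z^2 - 27*z) = (z - 3)*(z + 4)*(z^4 - z^3 - 9*z^2 + 9*z) = (z - 3)^2*(z + 4)*(z^3 + 2*z^2 - 3*z) = (z - 3)^2*(z - 1)*(z + 4)*(z^2 + 3*z) = (z - 3)^2*(z - 1)*(z + 3)*(z + 4)*(z)
(4) = (k - 1)*(k^3 - 5*k^2 + 6*k) = k*(k - 1)*(k^2 - 5*k + 6) = k*(k - 3)*(k - 1)*(k - 2)
(5) = (g - 3)*(g^4 - 5*g^3 - 7*g^2 + 41*g - 30) = (g - 3)*(g + 3)*(g^3 - 8*g^2 + 17*g - 10) = (g - 3)*(g - 2)*(g + 3)*(g^2 - 6*g + 5) = (g - 5)*(g - 3)*(g - 2)*(g + 3)*(g - 1)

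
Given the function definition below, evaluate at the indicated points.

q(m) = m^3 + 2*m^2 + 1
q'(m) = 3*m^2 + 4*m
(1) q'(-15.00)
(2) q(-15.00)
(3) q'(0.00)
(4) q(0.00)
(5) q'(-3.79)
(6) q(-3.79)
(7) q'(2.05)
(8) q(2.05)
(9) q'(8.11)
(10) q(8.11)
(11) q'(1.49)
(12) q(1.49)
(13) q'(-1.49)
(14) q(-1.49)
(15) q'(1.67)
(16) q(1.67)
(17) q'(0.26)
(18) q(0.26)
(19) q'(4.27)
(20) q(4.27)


(1) = 615.00
(2) = -2924.00
(3) = 0.00
(4) = 1.00
(5) = 27.93
(6) = -24.71
(7) = 20.81
(8) = 18.02
(9) = 229.76
(10) = 665.96
(11) = 12.62
(12) = 8.75
(13) = 0.70
(14) = 2.13
(15) = 15.05
(16) = 11.24
(17) = 1.24
(18) = 1.15
(19) = 71.78
(20) = 115.32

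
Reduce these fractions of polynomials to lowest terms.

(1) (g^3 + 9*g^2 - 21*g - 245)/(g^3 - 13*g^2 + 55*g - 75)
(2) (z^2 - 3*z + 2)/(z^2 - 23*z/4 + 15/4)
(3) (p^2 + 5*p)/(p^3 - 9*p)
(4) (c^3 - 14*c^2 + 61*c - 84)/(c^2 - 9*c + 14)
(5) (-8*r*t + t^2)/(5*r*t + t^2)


(1) = (g^2 + 14*g + 49)/(g^2 - 8*g + 15)
(2) = (4*z^2 - 12*z + 8)/(4*z^2 - 23*z + 15)
(3) = (p + 5)/(p^2 - 9)
(4) = (c^2 - 7*c + 12)/(c - 2)
(5) = (-8*r + t)/(5*r + t)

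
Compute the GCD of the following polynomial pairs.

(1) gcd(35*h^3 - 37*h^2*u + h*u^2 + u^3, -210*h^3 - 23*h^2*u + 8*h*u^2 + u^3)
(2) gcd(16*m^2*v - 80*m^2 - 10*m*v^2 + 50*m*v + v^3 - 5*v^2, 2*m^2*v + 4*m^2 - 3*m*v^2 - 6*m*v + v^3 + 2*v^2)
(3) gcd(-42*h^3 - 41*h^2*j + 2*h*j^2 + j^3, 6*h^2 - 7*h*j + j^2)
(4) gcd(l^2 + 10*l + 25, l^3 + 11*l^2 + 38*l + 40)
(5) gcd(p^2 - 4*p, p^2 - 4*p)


(1) = -35*h^2 + 2*h*u + u^2
(2) = -2*m + v
(3) = gcd((-6*h + j)*(h + j)*(7*h + j), (-6*h + j)*(-h + j)) = 6*h - j
(4) = l + 5
(5) = p^2 - 4*p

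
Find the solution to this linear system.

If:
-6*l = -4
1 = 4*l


Then:
No Solution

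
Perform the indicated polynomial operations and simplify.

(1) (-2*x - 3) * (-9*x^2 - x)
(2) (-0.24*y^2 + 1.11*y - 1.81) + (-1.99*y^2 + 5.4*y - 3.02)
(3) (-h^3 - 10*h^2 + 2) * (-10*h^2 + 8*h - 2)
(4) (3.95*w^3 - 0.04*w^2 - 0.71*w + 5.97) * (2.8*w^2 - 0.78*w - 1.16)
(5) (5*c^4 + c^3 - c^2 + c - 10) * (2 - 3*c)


(1) = 18*x^3 + 29*x^2 + 3*x
(2) = -2.23*y^2 + 6.51*y - 4.83
(3) = 10*h^5 + 92*h^4 - 78*h^3 + 16*h - 4
(4) = 11.06*w^5 - 3.193*w^4 - 6.5388*w^3 + 17.3162*w^2 - 3.833*w - 6.9252
(5) = -15*c^5 + 7*c^4 + 5*c^3 - 5*c^2 + 32*c - 20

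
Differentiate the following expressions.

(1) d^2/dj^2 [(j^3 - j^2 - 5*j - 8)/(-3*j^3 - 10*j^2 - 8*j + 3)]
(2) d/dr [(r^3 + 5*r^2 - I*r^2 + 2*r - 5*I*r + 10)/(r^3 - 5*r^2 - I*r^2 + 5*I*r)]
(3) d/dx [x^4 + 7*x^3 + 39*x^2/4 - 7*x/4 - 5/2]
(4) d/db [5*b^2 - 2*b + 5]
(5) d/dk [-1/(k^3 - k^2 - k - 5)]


(1) = 2*(39*j^6 + 207*j^5 + 756*j^4 + 2189*j^3 + 3408*j^2 + 2559*j + 881)/(27*j^9 + 270*j^8 + 1116*j^7 + 2359*j^6 + 2436*j^5 + 588*j^4 - 847*j^3 - 306*j^2 + 216*j - 27)
(2) = (-10*r^4 + r^3*(-4 + 20*I) + r^2*(-10 + 2*I) + r*(100 + 20*I) - 50*I)/(r^6 + r^5*(-10 - 2*I) + r^4*(24 + 20*I) + r^3*(10 - 50*I) - 25*r^2)
(3) = 4*x^3 + 21*x^2 + 39*x/2 - 7/4
(4) = 10*b - 2
(5) = (3*k^2 - 2*k - 1)/(-k^3 + k^2 + k + 5)^2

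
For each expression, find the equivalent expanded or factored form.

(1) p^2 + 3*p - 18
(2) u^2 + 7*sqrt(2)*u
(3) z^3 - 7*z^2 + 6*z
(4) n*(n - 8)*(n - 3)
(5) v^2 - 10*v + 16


(1) = (p - 3)*(p + 6)
(2) = u*(u + 7*sqrt(2))
(3) = z*(z - 6)*(z - 1)
(4) = n^3 - 11*n^2 + 24*n
(5) = (v - 8)*(v - 2)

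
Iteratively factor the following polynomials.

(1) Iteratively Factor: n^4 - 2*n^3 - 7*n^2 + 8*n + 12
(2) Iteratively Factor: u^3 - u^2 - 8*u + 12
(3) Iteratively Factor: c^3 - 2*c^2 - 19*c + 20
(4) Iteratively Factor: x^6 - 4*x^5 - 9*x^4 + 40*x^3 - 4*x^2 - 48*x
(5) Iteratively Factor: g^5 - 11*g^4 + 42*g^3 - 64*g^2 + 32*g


(1) = (n - 2)*(n^3 - 7*n - 6) = (n - 3)*(n - 2)*(n^2 + 3*n + 2) = (n - 3)*(n - 2)*(n + 2)*(n + 1)
(2) = (u + 3)*(u^2 - 4*u + 4) = (u - 2)*(u + 3)*(u - 2)
(3) = (c - 5)*(c^2 + 3*c - 4) = (c - 5)*(c + 4)*(c - 1)
(4) = (x - 4)*(x^5 - 9*x^3 + 4*x^2 + 12*x) = x*(x - 4)*(x^4 - 9*x^2 + 4*x + 12) = x*(x - 4)*(x - 2)*(x^3 + 2*x^2 - 5*x - 6) = x*(x - 4)*(x - 2)^2*(x^2 + 4*x + 3) = x*(x - 4)*(x - 2)^2*(x + 1)*(x + 3)
(5) = (g - 1)*(g^4 - 10*g^3 + 32*g^2 - 32*g) = g*(g - 1)*(g^3 - 10*g^2 + 32*g - 32) = g*(g - 4)*(g - 1)*(g^2 - 6*g + 8) = g*(g - 4)^2*(g - 1)*(g - 2)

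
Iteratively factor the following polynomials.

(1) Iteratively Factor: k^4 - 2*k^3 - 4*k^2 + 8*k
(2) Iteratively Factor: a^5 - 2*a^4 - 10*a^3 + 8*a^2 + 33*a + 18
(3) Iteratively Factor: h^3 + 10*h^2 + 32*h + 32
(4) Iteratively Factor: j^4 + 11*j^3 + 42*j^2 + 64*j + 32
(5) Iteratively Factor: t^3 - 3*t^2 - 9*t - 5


(1) = (k - 2)*(k^3 - 4*k) = (k - 2)^2*(k^2 + 2*k) = (k - 2)^2*(k + 2)*(k)
(2) = (a - 3)*(a^4 + a^3 - 7*a^2 - 13*a - 6) = (a - 3)*(a + 2)*(a^3 - a^2 - 5*a - 3) = (a - 3)*(a + 1)*(a + 2)*(a^2 - 2*a - 3) = (a - 3)^2*(a + 1)*(a + 2)*(a + 1)
(3) = (h + 4)*(h^2 + 6*h + 8) = (h + 2)*(h + 4)*(h + 4)
(4) = (j + 4)*(j^3 + 7*j^2 + 14*j + 8) = (j + 2)*(j + 4)*(j^2 + 5*j + 4) = (j + 2)*(j + 4)^2*(j + 1)
(5) = (t - 5)*(t^2 + 2*t + 1) = (t - 5)*(t + 1)*(t + 1)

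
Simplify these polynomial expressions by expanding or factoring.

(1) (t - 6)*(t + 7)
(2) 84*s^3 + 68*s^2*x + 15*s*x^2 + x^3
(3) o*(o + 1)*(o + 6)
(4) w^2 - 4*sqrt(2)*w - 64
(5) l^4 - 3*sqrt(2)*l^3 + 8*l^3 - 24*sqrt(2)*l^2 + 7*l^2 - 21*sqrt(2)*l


(1) = t^2 + t - 42
(2) = (2*s + x)*(6*s + x)*(7*s + x)
(3) = o^3 + 7*o^2 + 6*o
(4) = (w - 8*sqrt(2))*(w + 4*sqrt(2))
(5) = l*(l + 1)*(l + 7)*(l - 3*sqrt(2))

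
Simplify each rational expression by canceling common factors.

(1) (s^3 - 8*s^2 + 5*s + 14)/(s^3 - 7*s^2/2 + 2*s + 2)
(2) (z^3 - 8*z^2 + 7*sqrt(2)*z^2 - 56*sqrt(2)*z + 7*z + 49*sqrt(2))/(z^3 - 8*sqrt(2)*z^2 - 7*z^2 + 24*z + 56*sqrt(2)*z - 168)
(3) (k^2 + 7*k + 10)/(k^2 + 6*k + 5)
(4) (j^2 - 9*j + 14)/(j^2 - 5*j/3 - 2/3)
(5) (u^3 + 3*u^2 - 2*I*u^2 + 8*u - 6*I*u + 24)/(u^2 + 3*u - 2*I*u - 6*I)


(1) = (2*s^2 - 12*s - 14)/(2*s^2 - 3*s - 2)
(2) = (z^2 + z*(-1 + 7*sqrt(2)) - 7*sqrt(2))/(z^2 - 8*sqrt(2)*z + 24)
(3) = (k + 2)/(k + 1)
(4) = (3*j - 21)/(3*j + 1)
(5) = (u^2 - 2*I*u + 8)/(u - 2*I)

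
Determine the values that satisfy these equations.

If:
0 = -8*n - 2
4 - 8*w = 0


Then:
n = -1/4
w = 1/2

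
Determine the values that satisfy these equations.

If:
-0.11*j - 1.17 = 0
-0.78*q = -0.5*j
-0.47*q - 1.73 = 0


Then:
No Solution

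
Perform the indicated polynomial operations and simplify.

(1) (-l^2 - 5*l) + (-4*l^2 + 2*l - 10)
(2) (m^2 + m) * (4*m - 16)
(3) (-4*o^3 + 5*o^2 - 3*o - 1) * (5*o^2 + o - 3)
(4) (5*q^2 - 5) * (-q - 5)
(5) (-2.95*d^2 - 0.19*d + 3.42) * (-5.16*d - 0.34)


(1) = -5*l^2 - 3*l - 10
(2) = 4*m^3 - 12*m^2 - 16*m
(3) = -20*o^5 + 21*o^4 + 2*o^3 - 23*o^2 + 8*o + 3
(4) = -5*q^3 - 25*q^2 + 5*q + 25
(5) = 15.222*d^3 + 1.9834*d^2 - 17.5826*d - 1.1628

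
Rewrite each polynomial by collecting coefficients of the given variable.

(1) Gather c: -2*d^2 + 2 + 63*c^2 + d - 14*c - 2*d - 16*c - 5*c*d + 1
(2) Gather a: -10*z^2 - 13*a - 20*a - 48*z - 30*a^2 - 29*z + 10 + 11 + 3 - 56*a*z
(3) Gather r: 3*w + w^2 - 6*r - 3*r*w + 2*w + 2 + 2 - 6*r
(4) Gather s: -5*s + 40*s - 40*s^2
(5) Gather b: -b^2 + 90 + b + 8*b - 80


(1) = 63*c^2 + c*(-5*d - 30) - 2*d^2 - d + 3
(2) = -30*a^2 + a*(-56*z - 33) - 10*z^2 - 77*z + 24
(3) = r*(-3*w - 12) + w^2 + 5*w + 4
(4) = -40*s^2 + 35*s
(5) = -b^2 + 9*b + 10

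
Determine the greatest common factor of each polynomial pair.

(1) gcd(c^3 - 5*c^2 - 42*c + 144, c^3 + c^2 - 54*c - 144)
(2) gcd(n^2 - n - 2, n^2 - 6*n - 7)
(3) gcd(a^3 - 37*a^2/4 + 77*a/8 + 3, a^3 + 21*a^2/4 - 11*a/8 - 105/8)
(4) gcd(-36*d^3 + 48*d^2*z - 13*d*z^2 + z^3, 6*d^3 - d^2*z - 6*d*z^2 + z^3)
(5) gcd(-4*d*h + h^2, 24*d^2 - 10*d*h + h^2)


(1) = c^2 - 2*c - 48
(2) = n + 1
(3) = gcd((a - 8)*(a - 3/2)*(a + 1/4), (a - 3/2)*(a + 7/4)*(a + 5)) = a - 3/2
(4) = 6*d^2 - 7*d*z + z^2
(5) = gcd(h*(-4*d + h), (-6*d + h)*(-4*d + h)) = 4*d - h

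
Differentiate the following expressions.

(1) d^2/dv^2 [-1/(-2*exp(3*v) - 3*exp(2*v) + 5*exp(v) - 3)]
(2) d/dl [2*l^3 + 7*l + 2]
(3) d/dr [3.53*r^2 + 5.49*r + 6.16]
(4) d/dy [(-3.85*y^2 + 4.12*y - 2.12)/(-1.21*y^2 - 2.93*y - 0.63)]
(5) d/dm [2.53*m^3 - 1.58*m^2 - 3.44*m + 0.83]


(1) = ((-18*exp(2*v) - 12*exp(v) + 5)*(2*exp(3*v) + 3*exp(2*v) - 5*exp(v) + 3) + 2*(6*exp(2*v) + 6*exp(v) - 5)^2*exp(v))*exp(v)/(2*exp(3*v) + 3*exp(2*v) - 5*exp(v) + 3)^3
(2) = 6*l^2 + 7
(3) = 7.06*r + 5.49
(4) = (16.2657*y^2 - 0.2794*y - 8.8072)/(1.4641*y^4 + 7.0906*y^3 + 10.1095*y^2 + 3.6918*y + 0.3969)
(5) = 7.59*m^2 - 3.16*m - 3.44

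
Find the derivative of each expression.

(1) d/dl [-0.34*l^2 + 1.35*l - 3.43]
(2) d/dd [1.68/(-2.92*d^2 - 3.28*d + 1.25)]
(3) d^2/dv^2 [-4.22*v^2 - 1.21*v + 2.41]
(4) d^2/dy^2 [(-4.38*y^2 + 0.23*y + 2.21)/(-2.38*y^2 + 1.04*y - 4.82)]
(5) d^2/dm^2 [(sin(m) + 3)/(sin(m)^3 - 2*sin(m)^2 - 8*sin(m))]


(1) = 1.35 - 0.68*l
(2) = (9.8112*d + 5.5104)/(2.92*d^2 + 3.28*d - 1.25)^2
(3) = -8.44000000000000
(4) = (19.077128*y^3 - 376.583592*y^2 + 48.65196*y + 247.133736)/(13.481272*y^6 - 17.672928*y^5 + 89.629848*y^4 - 72.707648*y^3 + 181.519272*y^2 - 72.485088*y + 111.980168)
(5) = (-4*sin(m)^4 - 21*sin(m)^3 + 36*sin(m)^2 + 40*sin(m) - 216 - 264/sin(m) + 288/sin(m)^2 + 384/sin(m)^3)/((sin(m) - 4)^3*(sin(m) + 2)^3)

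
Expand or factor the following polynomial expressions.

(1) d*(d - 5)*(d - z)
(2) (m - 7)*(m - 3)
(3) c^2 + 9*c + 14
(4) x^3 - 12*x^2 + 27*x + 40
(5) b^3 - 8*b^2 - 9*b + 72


(1) = d^3 - d^2*z - 5*d^2 + 5*d*z
(2) = m^2 - 10*m + 21
(3) = (c + 2)*(c + 7)
(4) = (x - 8)*(x - 5)*(x + 1)
(5) = (b - 8)*(b - 3)*(b + 3)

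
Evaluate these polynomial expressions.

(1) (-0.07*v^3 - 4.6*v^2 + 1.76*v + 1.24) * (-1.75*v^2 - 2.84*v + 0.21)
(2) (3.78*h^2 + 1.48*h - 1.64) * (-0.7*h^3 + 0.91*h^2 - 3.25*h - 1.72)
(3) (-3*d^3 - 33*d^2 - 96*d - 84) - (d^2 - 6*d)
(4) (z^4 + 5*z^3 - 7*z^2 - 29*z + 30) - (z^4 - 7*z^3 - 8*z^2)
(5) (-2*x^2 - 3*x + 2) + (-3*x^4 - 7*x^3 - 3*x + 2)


(1) = 0.1225*v^5 + 8.2488*v^4 + 9.9693*v^3 - 8.1344*v^2 - 3.152*v + 0.2604
(2) = -2.646*h^5 + 2.4038*h^4 - 9.7902*h^3 - 12.804*h^2 + 2.7844*h + 2.8208
(3) = -3*d^3 - 34*d^2 - 90*d - 84
(4) = 12*z^3 + z^2 - 29*z + 30
(5) = -3*x^4 - 7*x^3 - 2*x^2 - 6*x + 4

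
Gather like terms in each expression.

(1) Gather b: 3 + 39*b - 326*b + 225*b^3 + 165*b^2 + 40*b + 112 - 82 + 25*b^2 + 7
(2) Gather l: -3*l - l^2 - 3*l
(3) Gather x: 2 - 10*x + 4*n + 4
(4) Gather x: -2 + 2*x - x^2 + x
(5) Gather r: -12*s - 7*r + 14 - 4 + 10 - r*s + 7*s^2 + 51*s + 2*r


(1) = 225*b^3 + 190*b^2 - 247*b + 40
(2) = -l^2 - 6*l
(3) = 4*n - 10*x + 6
(4) = -x^2 + 3*x - 2
(5) = r*(-s - 5) + 7*s^2 + 39*s + 20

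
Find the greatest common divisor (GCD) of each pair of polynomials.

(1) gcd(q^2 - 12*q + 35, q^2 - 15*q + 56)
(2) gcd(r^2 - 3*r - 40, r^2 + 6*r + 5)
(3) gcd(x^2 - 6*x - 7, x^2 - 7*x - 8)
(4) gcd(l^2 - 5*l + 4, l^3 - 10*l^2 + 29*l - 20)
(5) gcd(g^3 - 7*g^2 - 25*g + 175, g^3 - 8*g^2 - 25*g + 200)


(1) = gcd((q - 7)*(q - 5), (q - 8)*(q - 7)) = q - 7
(2) = gcd((r - 8)*(r + 5), (r + 1)*(r + 5)) = r + 5
(3) = x + 1
(4) = gcd((l - 4)*(l - 1), (l - 5)*(l - 4)*(l - 1)) = l^2 - 5*l + 4
(5) = gcd((g - 7)*(g - 5)*(g + 5), (g - 8)*(g - 5)*(g + 5)) = g^2 - 25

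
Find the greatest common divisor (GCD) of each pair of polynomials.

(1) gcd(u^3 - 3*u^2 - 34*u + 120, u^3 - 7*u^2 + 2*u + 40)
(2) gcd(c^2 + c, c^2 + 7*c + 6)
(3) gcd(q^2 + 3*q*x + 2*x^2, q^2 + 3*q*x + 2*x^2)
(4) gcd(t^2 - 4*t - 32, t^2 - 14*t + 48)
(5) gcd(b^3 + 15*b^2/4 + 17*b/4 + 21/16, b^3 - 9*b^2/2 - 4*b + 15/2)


(1) = gcd((u - 5)*(u - 4)*(u + 6), (u - 5)*(u - 4)*(u + 2)) = u^2 - 9*u + 20
(2) = c + 1
(3) = gcd((q + x)*(q + 2*x), (q + x)*(q + 2*x)) = q^2 + 3*q*x + 2*x^2
(4) = t - 8
(5) = gcd((b + 1/2)*(b + 3/2)*(b + 7/4), (b - 5)*(b - 1)*(b + 3/2)) = b + 3/2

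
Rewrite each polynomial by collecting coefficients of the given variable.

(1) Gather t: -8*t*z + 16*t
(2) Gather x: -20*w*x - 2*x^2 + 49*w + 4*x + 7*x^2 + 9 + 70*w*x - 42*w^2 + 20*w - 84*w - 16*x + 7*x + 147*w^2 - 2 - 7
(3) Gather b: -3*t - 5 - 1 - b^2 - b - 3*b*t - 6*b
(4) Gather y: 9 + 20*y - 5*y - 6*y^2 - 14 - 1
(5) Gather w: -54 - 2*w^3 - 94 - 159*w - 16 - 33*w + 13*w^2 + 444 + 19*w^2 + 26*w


(1) = t*(16 - 8*z)
(2) = 105*w^2 - 15*w + 5*x^2 + x*(50*w - 5)
(3) = -b^2 + b*(-3*t - 7) - 3*t - 6
(4) = -6*y^2 + 15*y - 6
(5) = -2*w^3 + 32*w^2 - 166*w + 280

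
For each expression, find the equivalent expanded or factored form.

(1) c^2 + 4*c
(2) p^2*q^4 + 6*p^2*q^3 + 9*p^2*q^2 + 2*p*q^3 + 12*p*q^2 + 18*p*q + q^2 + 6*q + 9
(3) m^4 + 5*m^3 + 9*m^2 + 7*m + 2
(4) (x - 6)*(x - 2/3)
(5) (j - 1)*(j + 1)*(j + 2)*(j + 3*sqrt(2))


(1) = c*(c + 4)
(2) = (q + 3)^2*(p*q + 1)^2
(3) = (m + 1)^3*(m + 2)
(4) = x^2 - 20*x/3 + 4
(5) = j^4 + 2*j^3 + 3*sqrt(2)*j^3 - j^2 + 6*sqrt(2)*j^2 - 3*sqrt(2)*j - 2*j - 6*sqrt(2)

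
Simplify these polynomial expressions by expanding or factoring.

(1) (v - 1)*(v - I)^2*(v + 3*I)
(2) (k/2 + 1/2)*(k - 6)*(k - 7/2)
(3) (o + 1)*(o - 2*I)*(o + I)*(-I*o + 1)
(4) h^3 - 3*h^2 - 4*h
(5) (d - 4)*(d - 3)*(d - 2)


(1) = v^4 - v^3 + I*v^3 + 5*v^2 - I*v^2 - 5*v - 3*I*v + 3*I
(2) = k^3/2 - 17*k^2/4 + 23*k/4 + 21/2
(3) = -I*o^4 - I*o^3 - 3*I*o^2 + 2*o - 3*I*o + 2
(4) = h*(h - 4)*(h + 1)
(5) = d^3 - 9*d^2 + 26*d - 24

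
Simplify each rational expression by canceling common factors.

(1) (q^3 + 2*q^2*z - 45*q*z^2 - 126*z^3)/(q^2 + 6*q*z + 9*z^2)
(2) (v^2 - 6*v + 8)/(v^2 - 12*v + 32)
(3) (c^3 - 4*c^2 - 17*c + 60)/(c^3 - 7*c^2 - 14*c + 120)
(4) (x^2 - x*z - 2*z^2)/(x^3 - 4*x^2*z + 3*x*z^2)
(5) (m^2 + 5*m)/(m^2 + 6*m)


(1) = (q^2 - q*z - 42*z^2)/(q + 3*z)
(2) = (v - 2)/(v - 8)
(3) = (c - 3)/(c - 6)
(4) = (x^2 - x*z - 2*z^2)/(x^3 - 4*x^2*z + 3*x*z^2)
(5) = (m + 5)/(m + 6)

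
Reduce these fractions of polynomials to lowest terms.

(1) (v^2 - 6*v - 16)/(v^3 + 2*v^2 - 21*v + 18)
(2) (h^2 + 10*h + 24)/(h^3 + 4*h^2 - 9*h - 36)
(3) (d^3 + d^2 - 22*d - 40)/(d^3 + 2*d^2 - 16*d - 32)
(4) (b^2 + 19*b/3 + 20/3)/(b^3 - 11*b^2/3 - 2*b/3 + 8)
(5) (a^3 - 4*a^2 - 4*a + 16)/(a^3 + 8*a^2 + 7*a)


(1) = (v^2 - 6*v - 16)/(v^3 + 2*v^2 - 21*v + 18)
(2) = (h + 6)/(h^2 - 9)
(3) = (d - 5)/(d - 4)
(4) = (b + 5)/(b^2 - 5*b + 6)
(5) = (a^3 - 4*a^2 - 4*a + 16)/(a^3 + 8*a^2 + 7*a)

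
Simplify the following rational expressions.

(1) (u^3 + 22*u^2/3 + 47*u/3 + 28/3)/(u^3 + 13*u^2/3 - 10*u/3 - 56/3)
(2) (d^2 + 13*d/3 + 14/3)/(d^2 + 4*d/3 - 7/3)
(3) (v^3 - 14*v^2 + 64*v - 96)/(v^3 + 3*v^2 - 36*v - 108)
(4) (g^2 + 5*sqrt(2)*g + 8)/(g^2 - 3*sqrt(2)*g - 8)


(1) = (u + 1)/(u - 2)
(2) = (d + 2)/(d - 1)
(3) = (v^2 - 8*v + 16)/(v^2 + 9*v + 18)
(4) = (g + 4*sqrt(2))/(g - 4*sqrt(2))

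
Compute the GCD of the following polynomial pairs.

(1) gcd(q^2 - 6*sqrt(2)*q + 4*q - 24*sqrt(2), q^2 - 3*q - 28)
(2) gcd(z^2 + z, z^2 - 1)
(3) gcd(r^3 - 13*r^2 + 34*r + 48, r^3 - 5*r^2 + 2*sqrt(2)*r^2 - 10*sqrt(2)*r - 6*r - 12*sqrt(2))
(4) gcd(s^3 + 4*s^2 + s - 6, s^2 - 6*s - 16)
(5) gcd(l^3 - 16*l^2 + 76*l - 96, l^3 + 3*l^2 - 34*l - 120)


(1) = q + 4
(2) = gcd(z*(z + 1), (z - 1)*(z + 1)) = z + 1
(3) = r^2 - 5*r - 6
(4) = s + 2
(5) = gcd((l - 8)*(l - 6)*(l - 2), (l - 6)*(l + 4)*(l + 5)) = l - 6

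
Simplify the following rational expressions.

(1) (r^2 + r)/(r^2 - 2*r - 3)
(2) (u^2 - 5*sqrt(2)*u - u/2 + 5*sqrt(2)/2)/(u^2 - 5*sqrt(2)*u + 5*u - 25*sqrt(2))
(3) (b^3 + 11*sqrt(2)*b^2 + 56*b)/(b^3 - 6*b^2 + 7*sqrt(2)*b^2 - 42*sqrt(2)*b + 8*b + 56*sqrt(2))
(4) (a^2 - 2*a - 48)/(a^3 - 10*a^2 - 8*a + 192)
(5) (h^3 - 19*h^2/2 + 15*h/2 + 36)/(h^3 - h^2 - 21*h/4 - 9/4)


(1) = r/(r - 3)
(2) = (2*u - 1)/(2*u + 10)
(3) = (b^2 + 4*sqrt(2)*b)/(b^2 - 6*b + 8)
(4) = (a + 6)/(a^2 - 2*a - 24)
(5) = (2*h - 16)/(2*h + 1)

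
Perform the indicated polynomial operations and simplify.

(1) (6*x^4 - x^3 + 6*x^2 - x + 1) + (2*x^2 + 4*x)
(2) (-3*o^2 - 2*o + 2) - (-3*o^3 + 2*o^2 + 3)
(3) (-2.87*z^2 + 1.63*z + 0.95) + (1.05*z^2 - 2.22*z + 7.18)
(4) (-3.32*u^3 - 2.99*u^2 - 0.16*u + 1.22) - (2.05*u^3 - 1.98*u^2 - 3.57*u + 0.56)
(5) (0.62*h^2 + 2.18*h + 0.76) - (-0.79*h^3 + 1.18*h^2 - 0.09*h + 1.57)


(1) = 6*x^4 - x^3 + 8*x^2 + 3*x + 1
(2) = 3*o^3 - 5*o^2 - 2*o - 1
(3) = -1.82*z^2 - 0.59*z + 8.13
(4) = -5.37*u^3 - 1.01*u^2 + 3.41*u + 0.66
(5) = 0.79*h^3 - 0.56*h^2 + 2.27*h - 0.81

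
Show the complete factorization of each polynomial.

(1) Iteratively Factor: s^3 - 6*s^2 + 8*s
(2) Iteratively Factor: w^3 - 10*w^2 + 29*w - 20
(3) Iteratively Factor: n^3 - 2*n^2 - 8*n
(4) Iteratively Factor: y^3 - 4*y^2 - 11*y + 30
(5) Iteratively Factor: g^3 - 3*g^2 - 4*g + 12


(1) = (s - 2)*(s^2 - 4*s) = s*(s - 2)*(s - 4)
(2) = (w - 5)*(w^2 - 5*w + 4) = (w - 5)*(w - 4)*(w - 1)
(3) = (n)*(n^2 - 2*n - 8) = n*(n + 2)*(n - 4)
(4) = (y + 3)*(y^2 - 7*y + 10) = (y - 5)*(y + 3)*(y - 2)
(5) = (g - 2)*(g^2 - g - 6) = (g - 2)*(g + 2)*(g - 3)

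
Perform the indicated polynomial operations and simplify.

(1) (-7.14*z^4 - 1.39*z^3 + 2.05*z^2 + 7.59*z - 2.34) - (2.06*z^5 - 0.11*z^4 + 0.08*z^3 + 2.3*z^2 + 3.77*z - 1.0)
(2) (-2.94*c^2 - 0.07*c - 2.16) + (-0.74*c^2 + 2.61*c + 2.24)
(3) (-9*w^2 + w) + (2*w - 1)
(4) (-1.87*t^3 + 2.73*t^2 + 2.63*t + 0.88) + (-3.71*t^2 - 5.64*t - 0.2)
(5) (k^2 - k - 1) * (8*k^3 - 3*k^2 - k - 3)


(1) = -2.06*z^5 - 7.03*z^4 - 1.47*z^3 - 0.25*z^2 + 3.82*z - 1.34
(2) = -3.68*c^2 + 2.54*c + 0.08
(3) = -9*w^2 + 3*w - 1
(4) = -1.87*t^3 - 0.98*t^2 - 3.01*t + 0.68
(5) = 8*k^5 - 11*k^4 - 6*k^3 + k^2 + 4*k + 3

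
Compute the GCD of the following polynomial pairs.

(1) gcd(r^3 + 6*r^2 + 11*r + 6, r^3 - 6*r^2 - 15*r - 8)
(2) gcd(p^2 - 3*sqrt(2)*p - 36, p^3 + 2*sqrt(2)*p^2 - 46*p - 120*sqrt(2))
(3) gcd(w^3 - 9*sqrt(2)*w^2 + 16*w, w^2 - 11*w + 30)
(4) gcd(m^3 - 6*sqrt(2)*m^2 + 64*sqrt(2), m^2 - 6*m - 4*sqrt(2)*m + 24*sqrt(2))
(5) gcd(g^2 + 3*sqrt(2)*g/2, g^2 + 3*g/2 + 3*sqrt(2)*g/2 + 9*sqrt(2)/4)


(1) = gcd((r + 1)*(r + 2)*(r + 3), (r - 8)*(r + 1)^2) = r + 1
(2) = gcd((p - 6*sqrt(2))*(p + 3*sqrt(2)), (p - 5*sqrt(2))*(p + 3*sqrt(2))*(p + 4*sqrt(2))) = p + 3*sqrt(2)
(3) = gcd(w*(w - 8*sqrt(2))*(w - sqrt(2)), (w - 6)*(w - 5)) = 1
(4) = gcd((m - 4*sqrt(2))^2*(m + 2*sqrt(2)), (m - 6)*(m - 4*sqrt(2))) = m - 4*sqrt(2)
(5) = gcd(g*(g + 3*sqrt(2)/2), (g + 3/2)*(g + 3*sqrt(2)/2)) = g + 3*sqrt(2)/2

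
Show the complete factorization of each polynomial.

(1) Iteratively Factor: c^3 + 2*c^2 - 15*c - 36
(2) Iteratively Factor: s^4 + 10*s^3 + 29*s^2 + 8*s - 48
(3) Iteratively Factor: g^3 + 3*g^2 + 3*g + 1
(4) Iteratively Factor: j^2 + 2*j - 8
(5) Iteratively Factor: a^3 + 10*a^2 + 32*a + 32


(1) = (c + 3)*(c^2 - c - 12) = (c - 4)*(c + 3)*(c + 3)
(2) = (s - 1)*(s^3 + 11*s^2 + 40*s + 48) = (s - 1)*(s + 4)*(s^2 + 7*s + 12) = (s - 1)*(s + 4)^2*(s + 3)
(3) = (g + 1)*(g^2 + 2*g + 1) = (g + 1)^2*(g + 1)
(4) = (j + 4)*(j - 2)
(5) = (a + 4)*(a^2 + 6*a + 8) = (a + 4)^2*(a + 2)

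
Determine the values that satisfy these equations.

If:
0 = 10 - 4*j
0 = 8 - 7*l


Then:
j = 5/2
l = 8/7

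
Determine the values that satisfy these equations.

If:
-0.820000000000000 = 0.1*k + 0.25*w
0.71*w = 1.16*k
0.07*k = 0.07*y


Then:
k = -1.61
w = -2.63
y = -1.61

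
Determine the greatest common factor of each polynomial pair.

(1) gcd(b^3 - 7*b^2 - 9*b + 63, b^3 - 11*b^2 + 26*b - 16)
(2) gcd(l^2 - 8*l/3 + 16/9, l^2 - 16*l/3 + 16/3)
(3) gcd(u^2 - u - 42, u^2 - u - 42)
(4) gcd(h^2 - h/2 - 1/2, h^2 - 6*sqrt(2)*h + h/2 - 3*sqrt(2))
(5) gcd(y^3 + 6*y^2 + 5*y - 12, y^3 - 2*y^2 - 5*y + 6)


(1) = gcd((b - 7)*(b - 3)*(b + 3), (b - 8)*(b - 2)*(b - 1)) = 1
(2) = gcd((l - 4/3)^2, (l - 4)*(l - 4/3)) = l - 4/3
(3) = u^2 - u - 42
(4) = h + 1/2
(5) = y - 1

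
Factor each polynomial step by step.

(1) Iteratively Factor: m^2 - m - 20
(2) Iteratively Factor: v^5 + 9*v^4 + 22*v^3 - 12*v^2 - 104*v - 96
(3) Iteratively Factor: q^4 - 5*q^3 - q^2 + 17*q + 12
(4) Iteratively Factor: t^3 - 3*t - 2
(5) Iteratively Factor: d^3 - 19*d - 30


(1) = (m + 4)*(m - 5)
(2) = (v + 3)*(v^4 + 6*v^3 + 4*v^2 - 24*v - 32) = (v + 2)*(v + 3)*(v^3 + 4*v^2 - 4*v - 16) = (v + 2)*(v + 3)*(v + 4)*(v^2 - 4) = (v - 2)*(v + 2)*(v + 3)*(v + 4)*(v + 2)
(3) = (q + 1)*(q^3 - 6*q^2 + 5*q + 12) = (q - 4)*(q + 1)*(q^2 - 2*q - 3) = (q - 4)*(q - 3)*(q + 1)*(q + 1)
(4) = (t - 2)*(t^2 + 2*t + 1) = (t - 2)*(t + 1)*(t + 1)
(5) = (d + 3)*(d^2 - 3*d - 10) = (d + 2)*(d + 3)*(d - 5)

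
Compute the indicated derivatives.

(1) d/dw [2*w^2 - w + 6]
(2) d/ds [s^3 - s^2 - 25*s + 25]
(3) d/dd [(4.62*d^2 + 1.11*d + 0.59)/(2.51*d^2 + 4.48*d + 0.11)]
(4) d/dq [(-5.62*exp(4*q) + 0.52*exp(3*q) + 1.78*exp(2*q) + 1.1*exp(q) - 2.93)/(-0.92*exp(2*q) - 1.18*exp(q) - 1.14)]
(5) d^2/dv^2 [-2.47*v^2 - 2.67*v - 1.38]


(1) = 4*w - 1
(2) = 3*s^2 - 2*s - 25
(3) = (17.9115*d^2 - 1.9454*d - 2.5211)/(6.3001*d^4 + 22.4896*d^3 + 20.6226*d^2 + 0.9856*d + 0.0121)
(4) = (10.3408*exp(5*q) + 19.4164*exp(4*q) + 24.4*exp(3*q) - 2.8668*exp(2*q) - 9.4496*exp(q) - 4.7114)*exp(q)/(0.8464*exp(4*q) + 2.1712*exp(3*q) + 3.49*exp(2*q) + 2.6904*exp(q) + 1.2996)
(5) = -4.94000000000000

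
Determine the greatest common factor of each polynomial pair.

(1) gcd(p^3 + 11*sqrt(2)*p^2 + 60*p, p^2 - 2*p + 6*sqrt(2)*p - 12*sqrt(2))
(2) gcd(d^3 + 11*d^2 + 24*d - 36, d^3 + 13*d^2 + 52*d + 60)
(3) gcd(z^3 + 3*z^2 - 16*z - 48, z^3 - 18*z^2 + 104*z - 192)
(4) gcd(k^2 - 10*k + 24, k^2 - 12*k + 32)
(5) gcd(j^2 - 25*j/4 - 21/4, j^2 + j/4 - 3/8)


(1) = gcd(p*(p + 5*sqrt(2))*(p + 6*sqrt(2)), (p - 2)*(p + 6*sqrt(2))) = p + 6*sqrt(2)
(2) = gcd((d - 1)*(d + 6)^2, (d + 2)*(d + 5)*(d + 6)) = d + 6
(3) = z - 4
(4) = gcd((k - 6)*(k - 4), (k - 8)*(k - 4)) = k - 4
(5) = gcd((j - 7)*(j + 3/4), (j - 1/2)*(j + 3/4)) = j + 3/4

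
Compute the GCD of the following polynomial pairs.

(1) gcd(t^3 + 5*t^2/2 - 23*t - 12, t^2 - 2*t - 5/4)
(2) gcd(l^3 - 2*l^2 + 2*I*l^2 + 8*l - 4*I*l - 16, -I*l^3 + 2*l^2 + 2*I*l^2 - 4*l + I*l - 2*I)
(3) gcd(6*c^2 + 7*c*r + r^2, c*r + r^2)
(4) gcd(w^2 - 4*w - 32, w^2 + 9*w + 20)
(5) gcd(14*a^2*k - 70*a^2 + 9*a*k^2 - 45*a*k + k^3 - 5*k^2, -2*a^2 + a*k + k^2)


(1) = t + 1/2
(2) = gcd((l - 2)*(l - 2*I)*(l + 4*I), (l - 2)*(l + I)*(-I*l + 1)) = l - 2
(3) = gcd((c + r)*(6*c + r), r*(c + r)) = c + r
(4) = w + 4
(5) = gcd((2*a + k)*(7*a + k)*(k - 5), (-a + k)*(2*a + k)) = 2*a + k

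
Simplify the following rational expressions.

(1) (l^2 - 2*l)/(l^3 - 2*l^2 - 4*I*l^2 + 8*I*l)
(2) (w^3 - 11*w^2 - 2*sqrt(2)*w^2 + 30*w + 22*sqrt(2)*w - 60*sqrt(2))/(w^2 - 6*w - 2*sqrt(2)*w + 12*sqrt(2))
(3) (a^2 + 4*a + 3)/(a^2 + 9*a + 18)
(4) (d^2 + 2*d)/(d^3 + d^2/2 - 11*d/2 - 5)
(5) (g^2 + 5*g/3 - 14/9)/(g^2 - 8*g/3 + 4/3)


(1) = 1/(l - 4*I)
(2) = w - 5
(3) = (a + 1)/(a + 6)
(4) = 2*d/(2*d^2 - 3*d - 5)
(5) = (3*g + 7)/(3*g - 6)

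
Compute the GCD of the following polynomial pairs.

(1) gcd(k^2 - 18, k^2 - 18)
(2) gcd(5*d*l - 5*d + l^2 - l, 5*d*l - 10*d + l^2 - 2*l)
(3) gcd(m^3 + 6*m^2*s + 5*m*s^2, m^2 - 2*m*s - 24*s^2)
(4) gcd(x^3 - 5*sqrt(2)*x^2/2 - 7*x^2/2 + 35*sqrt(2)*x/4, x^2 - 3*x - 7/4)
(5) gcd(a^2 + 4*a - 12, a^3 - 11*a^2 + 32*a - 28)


(1) = gcd((k - 3*sqrt(2))*(k + 3*sqrt(2)), (k - 3*sqrt(2))*(k + 3*sqrt(2))) = k^2 - 18
(2) = gcd((5*d + l)*(l - 1), (5*d + l)*(l - 2)) = 5*d + l
(3) = gcd(m*(m + s)*(m + 5*s), (m - 6*s)*(m + 4*s)) = 1
(4) = gcd(x*(x - 7/2)*(x - 5*sqrt(2)/2), (x - 7/2)*(x + 1/2)) = x - 7/2
(5) = gcd((a - 2)*(a + 6), (a - 7)*(a - 2)^2) = a - 2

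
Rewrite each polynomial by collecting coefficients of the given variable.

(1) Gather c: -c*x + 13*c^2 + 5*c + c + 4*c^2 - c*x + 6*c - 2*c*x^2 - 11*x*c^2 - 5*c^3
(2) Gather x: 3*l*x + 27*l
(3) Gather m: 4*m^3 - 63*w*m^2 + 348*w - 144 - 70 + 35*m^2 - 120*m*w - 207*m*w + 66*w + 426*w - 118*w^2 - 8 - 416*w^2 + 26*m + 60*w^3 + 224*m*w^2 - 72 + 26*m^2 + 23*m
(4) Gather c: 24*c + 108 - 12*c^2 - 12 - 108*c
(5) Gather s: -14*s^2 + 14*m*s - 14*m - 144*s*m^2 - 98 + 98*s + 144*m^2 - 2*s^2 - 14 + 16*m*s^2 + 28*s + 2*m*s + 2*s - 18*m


(1) = -5*c^3 + c^2*(17 - 11*x) + c*(-2*x^2 - 2*x + 12)
(2) = 3*l*x + 27*l
(3) = 4*m^3 + m^2*(61 - 63*w) + m*(224*w^2 - 327*w + 49) + 60*w^3 - 534*w^2 + 840*w - 294
(4) = -12*c^2 - 84*c + 96
(5) = 144*m^2 - 32*m + s^2*(16*m - 16) + s*(-144*m^2 + 16*m + 128) - 112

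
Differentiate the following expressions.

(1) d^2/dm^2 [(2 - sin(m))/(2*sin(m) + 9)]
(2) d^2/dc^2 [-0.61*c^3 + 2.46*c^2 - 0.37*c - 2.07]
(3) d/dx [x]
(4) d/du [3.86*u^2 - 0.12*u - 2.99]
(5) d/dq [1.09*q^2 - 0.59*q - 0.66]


(1) = 13*(9*sin(m) + cos(2*m) + 3)/(2*sin(m) + 9)^3
(2) = 4.92 - 3.66*c
(3) = 1
(4) = 7.72*u - 0.12
(5) = 2.18*q - 0.59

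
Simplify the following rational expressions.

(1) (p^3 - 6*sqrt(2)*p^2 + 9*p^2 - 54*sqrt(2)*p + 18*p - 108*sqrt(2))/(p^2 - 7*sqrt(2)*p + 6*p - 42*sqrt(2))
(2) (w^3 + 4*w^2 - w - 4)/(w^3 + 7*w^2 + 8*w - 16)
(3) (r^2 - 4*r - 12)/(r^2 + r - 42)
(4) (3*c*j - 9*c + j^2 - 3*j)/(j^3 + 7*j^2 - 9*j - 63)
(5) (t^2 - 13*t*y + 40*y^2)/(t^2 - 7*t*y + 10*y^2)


(1) = (p^2 + p*(3 - 6*sqrt(2)) - 18*sqrt(2))/(p - 7*sqrt(2))
(2) = (w + 1)/(w + 4)
(3) = (r + 2)/(r + 7)
(4) = (3*c + j)/(j^2 + 10*j + 21)
(5) = (-t + 8*y)/(-t + 2*y)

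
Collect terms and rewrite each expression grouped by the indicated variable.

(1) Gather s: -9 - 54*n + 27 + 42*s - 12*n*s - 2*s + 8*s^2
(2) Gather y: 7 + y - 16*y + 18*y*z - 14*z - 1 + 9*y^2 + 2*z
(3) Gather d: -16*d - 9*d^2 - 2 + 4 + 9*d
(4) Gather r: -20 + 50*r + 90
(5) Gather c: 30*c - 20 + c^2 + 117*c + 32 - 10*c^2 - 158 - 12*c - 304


(1) = -54*n + 8*s^2 + s*(40 - 12*n) + 18
(2) = 9*y^2 + y*(18*z - 15) - 12*z + 6
(3) = -9*d^2 - 7*d + 2
(4) = 50*r + 70
(5) = -9*c^2 + 135*c - 450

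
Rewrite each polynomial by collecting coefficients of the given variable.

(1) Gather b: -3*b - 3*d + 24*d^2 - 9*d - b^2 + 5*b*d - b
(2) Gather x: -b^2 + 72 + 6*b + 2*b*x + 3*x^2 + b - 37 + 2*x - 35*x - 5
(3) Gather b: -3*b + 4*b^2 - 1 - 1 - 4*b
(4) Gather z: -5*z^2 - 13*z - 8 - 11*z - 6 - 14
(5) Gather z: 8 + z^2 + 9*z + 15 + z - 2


(1) = -b^2 + b*(5*d - 4) + 24*d^2 - 12*d
(2) = -b^2 + 7*b + 3*x^2 + x*(2*b - 33) + 30
(3) = 4*b^2 - 7*b - 2
(4) = -5*z^2 - 24*z - 28
(5) = z^2 + 10*z + 21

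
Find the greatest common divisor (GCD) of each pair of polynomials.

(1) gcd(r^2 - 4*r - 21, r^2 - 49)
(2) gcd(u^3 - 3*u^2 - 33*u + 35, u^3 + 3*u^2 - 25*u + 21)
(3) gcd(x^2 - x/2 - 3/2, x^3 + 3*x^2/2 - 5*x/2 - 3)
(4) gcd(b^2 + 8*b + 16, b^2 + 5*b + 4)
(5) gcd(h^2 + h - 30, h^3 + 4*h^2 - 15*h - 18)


(1) = r - 7
(2) = u - 1
(3) = gcd((x - 3/2)*(x + 1), (x - 3/2)*(x + 1)*(x + 2)) = x^2 - x/2 - 3/2
(4) = b + 4
(5) = gcd((h - 5)*(h + 6), (h - 3)*(h + 1)*(h + 6)) = h + 6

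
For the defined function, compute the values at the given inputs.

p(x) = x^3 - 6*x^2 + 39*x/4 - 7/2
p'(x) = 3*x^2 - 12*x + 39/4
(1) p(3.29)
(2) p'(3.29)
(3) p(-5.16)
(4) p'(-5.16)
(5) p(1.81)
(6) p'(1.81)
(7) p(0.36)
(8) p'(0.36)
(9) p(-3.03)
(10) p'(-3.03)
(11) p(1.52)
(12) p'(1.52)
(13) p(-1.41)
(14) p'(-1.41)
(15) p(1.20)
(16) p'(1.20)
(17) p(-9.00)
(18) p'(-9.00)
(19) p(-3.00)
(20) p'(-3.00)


(1) = -0.76
(2) = 2.74
(3) = -350.95
(4) = 151.55
(5) = 0.42
(6) = -2.14
(7) = -0.72
(8) = 5.82
(9) = -115.95
(10) = 73.65
(11) = 0.97
(12) = -1.56
(13) = -31.98
(14) = 32.63
(15) = 1.29
(16) = -0.33
(17) = -1306.25
(18) = 360.75
(19) = -113.75
(20) = 72.75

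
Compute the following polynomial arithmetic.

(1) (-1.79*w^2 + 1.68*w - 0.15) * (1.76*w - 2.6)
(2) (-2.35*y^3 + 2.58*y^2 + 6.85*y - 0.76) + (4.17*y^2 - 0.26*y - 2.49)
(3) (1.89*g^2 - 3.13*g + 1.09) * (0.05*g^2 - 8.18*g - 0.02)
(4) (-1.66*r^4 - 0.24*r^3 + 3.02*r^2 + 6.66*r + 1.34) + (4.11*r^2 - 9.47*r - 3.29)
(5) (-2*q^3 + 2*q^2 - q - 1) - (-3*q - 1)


(1) = -3.1504*w^3 + 7.6108*w^2 - 4.632*w + 0.39
(2) = -2.35*y^3 + 6.75*y^2 + 6.59*y - 3.25
(3) = 0.0945*g^4 - 15.6167*g^3 + 25.6201*g^2 - 8.8536*g - 0.0218
(4) = -1.66*r^4 - 0.24*r^3 + 7.13*r^2 - 2.81*r - 1.95
(5) = -2*q^3 + 2*q^2 + 2*q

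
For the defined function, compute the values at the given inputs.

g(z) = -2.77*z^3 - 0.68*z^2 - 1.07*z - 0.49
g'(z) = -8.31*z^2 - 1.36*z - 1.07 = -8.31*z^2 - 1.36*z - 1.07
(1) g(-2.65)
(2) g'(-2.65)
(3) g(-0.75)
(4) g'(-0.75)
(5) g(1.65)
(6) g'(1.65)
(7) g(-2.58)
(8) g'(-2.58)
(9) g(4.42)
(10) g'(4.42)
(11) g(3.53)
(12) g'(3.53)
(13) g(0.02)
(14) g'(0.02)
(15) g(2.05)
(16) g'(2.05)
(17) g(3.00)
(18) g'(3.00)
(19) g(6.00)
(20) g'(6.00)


(1) = 49.12
(2) = -55.82
(3) = 1.10
(4) = -4.72
(5) = -16.55
(6) = -25.94
(7) = 45.31
(8) = -52.88
(9) = -257.70
(10) = -169.43
(11) = -134.58
(12) = -109.42
(13) = -0.51
(14) = -1.10
(15) = -29.41
(16) = -38.78
(17) = -84.61
(18) = -79.94
(19) = -629.71
(20) = -308.39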